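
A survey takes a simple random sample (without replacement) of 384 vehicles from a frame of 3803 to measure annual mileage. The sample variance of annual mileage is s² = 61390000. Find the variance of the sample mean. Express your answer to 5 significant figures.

143730

Under SRS without replacement, Var(ȳ) = (1 − f)·s²/n with f = n/N = 384/3803 = 0.10097292.
Var(ȳ) = (1 − 0.10097292)·61390000/384 = 0.89902708·159869.79 = 143727.27.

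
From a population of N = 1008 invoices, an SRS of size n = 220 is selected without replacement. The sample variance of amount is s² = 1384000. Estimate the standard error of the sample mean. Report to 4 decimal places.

Under SRS without replacement, Var(ȳ) = (1 − f)·s²/n with f = n/N = 220/1008 = 0.21825397.
Var(ȳ) = (1 − 0.21825397)·1384000/220 = 0.78174603·6290.9091 = 4917.8932.
SE(ȳ) = √(4917.8932) = 70.1277.

70.1277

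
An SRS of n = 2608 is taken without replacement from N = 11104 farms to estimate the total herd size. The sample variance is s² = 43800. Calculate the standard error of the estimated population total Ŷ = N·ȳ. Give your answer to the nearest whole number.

Var(Ŷ) = N²·Var(ȳ) = N²·(1 − n/N)·s²/n.
f = 2608/11104 = 0.23487032; Var(ȳ) = 0.76512968·43800/2608 = 12.849954.
Var(Ŷ) = 11104² · 12.849954 = 1.5843841 × 10^9.
SE(Ŷ) = √(1.5843841 × 10^9) = 39804.

39804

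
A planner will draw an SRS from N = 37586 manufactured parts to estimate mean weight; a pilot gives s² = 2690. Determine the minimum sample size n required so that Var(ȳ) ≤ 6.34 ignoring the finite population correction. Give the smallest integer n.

425

Without fpc, n₀ = s²/D = 2690/6.34 = 424.2902.
Rounding up, n = 425.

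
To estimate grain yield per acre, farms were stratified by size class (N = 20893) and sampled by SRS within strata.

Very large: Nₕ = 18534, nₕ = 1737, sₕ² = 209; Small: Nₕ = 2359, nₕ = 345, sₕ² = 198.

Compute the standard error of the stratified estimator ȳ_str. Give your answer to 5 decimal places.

Var(ȳ_str) = Σₕ Wₕ²(1 − fₕ)sₕ²/nₕ with Wₕ = Nₕ/N, N = 20893.
Very large: Wₕ = 0.88709137; term = 0.88709137²·(1 − 0.09371965)·209/1737 = 0.085811549.
Small: Wₕ = 0.11290863; term = 0.11290863²·(1 − 0.14624841)·198/345 = 0.0062464302.
Sum = 0.092057979.
SE = √(0.092057979) = 0.30341.

0.30341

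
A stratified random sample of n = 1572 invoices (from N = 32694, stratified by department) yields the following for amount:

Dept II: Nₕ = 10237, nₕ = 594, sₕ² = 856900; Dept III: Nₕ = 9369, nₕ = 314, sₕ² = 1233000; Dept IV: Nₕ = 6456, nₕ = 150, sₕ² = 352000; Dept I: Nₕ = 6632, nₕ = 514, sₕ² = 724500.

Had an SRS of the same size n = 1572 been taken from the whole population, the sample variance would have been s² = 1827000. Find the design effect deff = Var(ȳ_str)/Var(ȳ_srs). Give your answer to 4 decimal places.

Var(ȳ_str) = Σ Wₕ²(1−fₕ)sₕ²/nₕ with Wₕ = Nₕ/32694:
  Dept II: (10237/32694)²·(1−594/10237)·856900/594 = 133.22706
  Dept III: (9369/32694)²·(1−314/9369)·1233000/314 = 311.65852
  Dept IV: (6456/32694)²·(1−150/6456)·352000/150 = 89.378441
  Dept I: (6632/32694)²·(1−514/6632)·724500/514 = 53.504849
  → Var(ȳ_str) = 587.76887.
Var(ȳ_srs) = (1 − 1572/32694)·1827000/1572 = 1106.3319.
deff = 587.76887 / 1106.3319 = 0.5313.

0.5313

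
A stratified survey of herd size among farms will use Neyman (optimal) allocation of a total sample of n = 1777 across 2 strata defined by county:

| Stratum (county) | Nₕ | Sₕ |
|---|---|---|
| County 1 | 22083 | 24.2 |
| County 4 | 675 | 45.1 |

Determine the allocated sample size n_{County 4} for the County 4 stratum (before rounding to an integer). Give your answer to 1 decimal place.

Neyman allocation: nₕ = n·NₕSₕ / Σⱼ NⱼSⱼ.
Σ NⱼSⱼ = 22083·24.2 + 675·45.1 = 564851.1.
n_{County 4} = 1777·675·45.1 / 564851.1 = 95.8.

95.8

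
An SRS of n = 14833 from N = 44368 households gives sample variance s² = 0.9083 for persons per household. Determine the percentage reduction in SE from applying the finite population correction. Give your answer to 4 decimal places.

f = n/N = 14833/44368 = 0.33431753.
SE_no-fpc = √(s²/n) = 0.0078252849; SE_fpc = √((1−f)s²/n) = 0.0063846004.
Ratio = √(1−f) = 0.81589367. Reduction = 100·(1 − 0.81589367) = 18.4106%.

18.4106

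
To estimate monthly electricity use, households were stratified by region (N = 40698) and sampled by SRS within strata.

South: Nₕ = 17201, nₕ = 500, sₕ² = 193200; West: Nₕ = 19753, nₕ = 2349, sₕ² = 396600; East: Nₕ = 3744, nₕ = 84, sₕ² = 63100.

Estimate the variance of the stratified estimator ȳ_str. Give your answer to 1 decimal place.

Var(ȳ_str) = Σₕ Wₕ²(1 − fₕ)sₕ²/nₕ with Wₕ = Nₕ/N, N = 40698.
South: Wₕ = 0.42264976; term = 0.42264976²·(1 − 0.02906808)·193200/500 = 67.017335.
West: Wₕ = 0.48535555; term = 0.48535555²·(1 − 0.11891865)·396600/2349 = 35.043356.
East: Wₕ = 0.09199469; term = 0.09199469²·(1 − 0.02243590)·63100/84 = 6.2147099.
Sum = 108.2754.

108.3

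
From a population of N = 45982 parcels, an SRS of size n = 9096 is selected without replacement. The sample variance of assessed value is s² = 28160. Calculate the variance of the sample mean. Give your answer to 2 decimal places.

2.48

Under SRS without replacement, Var(ȳ) = (1 − f)·s²/n with f = n/N = 9096/45982 = 0.19781654.
Var(ȳ) = (1 − 0.19781654)·28160/9096 = 0.80218346·3.0958663 = 2.4834528.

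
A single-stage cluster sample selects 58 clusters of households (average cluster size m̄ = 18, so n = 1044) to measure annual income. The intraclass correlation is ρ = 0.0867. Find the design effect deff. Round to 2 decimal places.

2.47

deff = 1 + (18 − 1)·0.0867 = 1 + 1.4739 = 2.4739.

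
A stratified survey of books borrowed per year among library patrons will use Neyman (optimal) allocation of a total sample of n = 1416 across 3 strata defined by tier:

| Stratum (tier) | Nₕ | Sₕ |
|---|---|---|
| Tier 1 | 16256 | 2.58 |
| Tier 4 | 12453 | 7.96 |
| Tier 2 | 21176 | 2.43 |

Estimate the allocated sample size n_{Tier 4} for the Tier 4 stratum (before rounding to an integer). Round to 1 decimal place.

729.1

Neyman allocation: nₕ = n·NₕSₕ / Σⱼ NⱼSⱼ.
Σ NⱼSⱼ = 16256·2.58 + 12453·7.96 + 21176·2.43 = 192524.04.
n_{Tier 4} = 1416·12453·7.96 / 192524.04 = 729.1.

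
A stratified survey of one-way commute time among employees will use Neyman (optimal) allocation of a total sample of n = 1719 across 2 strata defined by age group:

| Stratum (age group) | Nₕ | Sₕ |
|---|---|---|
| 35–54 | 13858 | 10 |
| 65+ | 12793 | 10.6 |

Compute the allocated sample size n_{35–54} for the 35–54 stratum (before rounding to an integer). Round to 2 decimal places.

Neyman allocation: nₕ = n·NₕSₕ / Σⱼ NⱼSⱼ.
Σ NⱼSⱼ = 13858·10 + 12793·10.6 = 274185.8.
n_{35–54} = 1719·13858·10 / 274185.8 = 868.82.

868.82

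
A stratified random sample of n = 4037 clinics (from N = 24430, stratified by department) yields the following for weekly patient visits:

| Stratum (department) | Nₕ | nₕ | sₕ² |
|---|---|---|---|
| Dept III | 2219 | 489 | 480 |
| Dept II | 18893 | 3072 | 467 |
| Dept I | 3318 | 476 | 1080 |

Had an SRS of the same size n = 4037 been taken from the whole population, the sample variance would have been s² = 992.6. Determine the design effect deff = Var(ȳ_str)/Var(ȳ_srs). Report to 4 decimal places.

Var(ȳ_str) = Σ Wₕ²(1−fₕ)sₕ²/nₕ with Wₕ = Nₕ/24430:
  Dept III: (2219/24430)²·(1−489/2219)·480/489 = 0.0063137713
  Dept II: (18893/24430)²·(1−3072/18893)·467/3072 = 0.076134866
  Dept I: (3318/24430)²·(1−476/3318)·1080/476 = 0.035848445
  → Var(ȳ_str) = 0.11829708.
Var(ȳ_srs) = (1 − 4037/24430)·992.6/4037 = 0.20524528.
deff = 0.11829708 / 0.20524528 = 0.5764.

0.5764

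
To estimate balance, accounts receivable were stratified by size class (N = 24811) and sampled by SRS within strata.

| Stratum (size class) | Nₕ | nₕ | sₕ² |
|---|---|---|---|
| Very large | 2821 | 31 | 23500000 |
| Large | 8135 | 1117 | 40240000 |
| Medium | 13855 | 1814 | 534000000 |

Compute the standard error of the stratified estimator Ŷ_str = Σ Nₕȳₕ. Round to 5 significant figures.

Var(Ŷ_str) = Σₕ Nₕ²(1 − fₕ)sₕ²/nₕ.
Very large: 2821²·(1 − 31/2821)·23500000/31 = 5.966415 × 10^12.
Large: 8135²·(1 − 1117/8135)·40240000/1117 = 2.0567226 × 10^12.
Medium: 13855²·(1 − 1814/13855)·534000000/1814 = 4.9110354 × 10^13.
Sum = 5.7133492 × 10^13.
SE = √(5.7133492 × 10^13) = 7.5587 × 10^6.

7.5587 × 10^6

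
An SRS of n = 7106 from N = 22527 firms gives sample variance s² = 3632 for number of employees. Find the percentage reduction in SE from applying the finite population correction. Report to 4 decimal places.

f = n/N = 7106/22527 = 0.31544369.
SE_no-fpc = √(s²/n) = 0.71492473; SE_fpc = √((1−f)s²/n) = 0.59151384.
Ratio = √(1−f) = 0.82737918. Reduction = 100·(1 − 0.82737918) = 17.2621%.

17.2621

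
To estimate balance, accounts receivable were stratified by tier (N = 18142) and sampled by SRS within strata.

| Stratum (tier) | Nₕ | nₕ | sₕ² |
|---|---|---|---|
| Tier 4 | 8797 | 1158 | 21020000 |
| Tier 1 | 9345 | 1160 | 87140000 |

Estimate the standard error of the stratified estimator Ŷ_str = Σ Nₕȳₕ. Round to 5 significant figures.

Var(Ŷ_str) = Σₕ Nₕ²(1 − fₕ)sₕ²/nₕ.
Tier 4: 8797²·(1 − 1158/8797)·21020000/1158 = 1.2198186 × 10^12.
Tier 1: 9345²·(1 − 1160/9345)·87140000/1160 = 5.7458933 × 10^12.
Sum = 6.9657119 × 10^12.
SE = √(6.9657119 × 10^12) = 2.6393 × 10^6.

2.6393 × 10^6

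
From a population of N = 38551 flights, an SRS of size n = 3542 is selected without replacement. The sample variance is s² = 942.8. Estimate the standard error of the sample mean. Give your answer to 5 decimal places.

0.49165

Under SRS without replacement, Var(ȳ) = (1 − f)·s²/n with f = n/N = 3542/38551 = 0.09187829.
Var(ȳ) = (1 − 0.09187829)·942.8/3542 = 0.90812171·0.2661773 = 0.24172139.
SE(ȳ) = √(0.24172139) = 0.49165.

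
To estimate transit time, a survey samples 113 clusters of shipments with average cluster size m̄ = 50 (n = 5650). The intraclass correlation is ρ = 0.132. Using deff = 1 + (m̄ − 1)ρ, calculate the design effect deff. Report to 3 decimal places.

7.468

deff = 1 + (50 − 1)·0.132 = 1 + 6.468 = 7.468.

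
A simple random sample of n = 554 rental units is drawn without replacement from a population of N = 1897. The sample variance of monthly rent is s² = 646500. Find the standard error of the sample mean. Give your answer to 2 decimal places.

Under SRS without replacement, Var(ȳ) = (1 − f)·s²/n with f = n/N = 554/1897 = 0.29204006.
Var(ȳ) = (1 − 0.29204006)·646500/554 = 0.70795994·1166.9675 = 826.16624.
SE(ȳ) = √(826.16624) = 28.74.

28.74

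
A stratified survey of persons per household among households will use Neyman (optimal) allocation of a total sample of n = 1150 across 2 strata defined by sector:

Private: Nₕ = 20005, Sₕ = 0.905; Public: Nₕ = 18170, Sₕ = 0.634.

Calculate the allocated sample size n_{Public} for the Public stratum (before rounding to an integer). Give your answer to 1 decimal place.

447.2

Neyman allocation: nₕ = n·NₕSₕ / Σⱼ NⱼSⱼ.
Σ NⱼSⱼ = 20005·0.905 + 18170·0.634 = 29624.305.
n_{Public} = 1150·18170·0.634 / 29624.305 = 447.2.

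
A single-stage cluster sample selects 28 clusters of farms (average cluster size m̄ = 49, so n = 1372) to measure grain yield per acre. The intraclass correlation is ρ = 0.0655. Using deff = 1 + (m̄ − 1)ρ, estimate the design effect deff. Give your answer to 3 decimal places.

4.144

deff = 1 + (49 − 1)·0.0655 = 1 + 3.144 = 4.144.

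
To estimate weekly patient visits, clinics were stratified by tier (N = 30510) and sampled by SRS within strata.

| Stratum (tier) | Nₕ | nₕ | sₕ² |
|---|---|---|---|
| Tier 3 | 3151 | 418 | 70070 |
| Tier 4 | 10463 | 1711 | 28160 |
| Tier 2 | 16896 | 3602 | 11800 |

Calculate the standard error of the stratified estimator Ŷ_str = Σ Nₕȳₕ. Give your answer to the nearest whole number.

60717

Var(Ŷ_str) = Σₕ Nₕ²(1 − fₕ)sₕ²/nₕ.
Tier 3: 3151²·(1 − 418/3151)·70070/418 = 1.44359 × 10^9.
Tier 4: 10463²·(1 − 1711/10463)·28160/1711 = 1.5071142 × 10^9.
Tier 2: 16896²·(1 − 3602/16896)·11800/3602 = 7.3583065 × 10^8.
Sum = 3.6865349 × 10^9.
SE = √(3.6865349 × 10^9) = 60717.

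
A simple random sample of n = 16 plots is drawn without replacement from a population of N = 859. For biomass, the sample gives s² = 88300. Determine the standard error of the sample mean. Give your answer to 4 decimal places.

73.5932

Under SRS without replacement, Var(ȳ) = (1 − f)·s²/n with f = n/N = 16/859 = 0.01862631.
Var(ȳ) = (1 − 0.01862631)·88300/16 = 0.98137369·5518.75 = 5415.9561.
SE(ȳ) = √(5415.9561) = 73.5932.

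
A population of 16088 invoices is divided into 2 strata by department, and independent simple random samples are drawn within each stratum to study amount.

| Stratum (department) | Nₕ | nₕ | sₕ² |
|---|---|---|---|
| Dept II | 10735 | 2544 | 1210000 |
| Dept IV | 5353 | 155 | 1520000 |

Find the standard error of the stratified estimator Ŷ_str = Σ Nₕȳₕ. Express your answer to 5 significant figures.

560970

Var(Ŷ_str) = Σₕ Nₕ²(1 − fₕ)sₕ²/nₕ.
Dept II: 10735²·(1 − 2544/10735)·1210000/2544 = 4.1822235 × 10^10.
Dept IV: 5353²·(1 − 155/5353)·1520000/155 = 2.7286348 × 10^11.
Sum = 3.1468572 × 10^11.
SE = √(3.1468572 × 10^11) = 560970.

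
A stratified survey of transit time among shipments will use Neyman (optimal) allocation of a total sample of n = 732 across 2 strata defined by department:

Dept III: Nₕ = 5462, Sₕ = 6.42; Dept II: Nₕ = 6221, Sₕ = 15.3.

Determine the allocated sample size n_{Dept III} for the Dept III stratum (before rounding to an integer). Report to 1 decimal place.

Neyman allocation: nₕ = n·NₕSₕ / Σⱼ NⱼSⱼ.
Σ NⱼSⱼ = 5462·6.42 + 6221·15.3 = 130247.34.
n_{Dept III} = 732·5462·6.42 / 130247.34 = 197.1.

197.1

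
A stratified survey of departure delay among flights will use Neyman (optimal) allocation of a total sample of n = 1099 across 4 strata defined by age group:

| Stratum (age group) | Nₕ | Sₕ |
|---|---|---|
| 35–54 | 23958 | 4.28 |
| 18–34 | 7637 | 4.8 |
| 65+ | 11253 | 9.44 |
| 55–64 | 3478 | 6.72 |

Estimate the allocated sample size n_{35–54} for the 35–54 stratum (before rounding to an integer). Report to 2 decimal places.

419.24

Neyman allocation: nₕ = n·NₕSₕ / Σⱼ NⱼSⱼ.
Σ NⱼSⱼ = 23958·4.28 + 7637·4.8 + 11253·9.44 + 3478·6.72 = 268798.32.
n_{35–54} = 1099·23958·4.28 / 268798.32 = 419.24.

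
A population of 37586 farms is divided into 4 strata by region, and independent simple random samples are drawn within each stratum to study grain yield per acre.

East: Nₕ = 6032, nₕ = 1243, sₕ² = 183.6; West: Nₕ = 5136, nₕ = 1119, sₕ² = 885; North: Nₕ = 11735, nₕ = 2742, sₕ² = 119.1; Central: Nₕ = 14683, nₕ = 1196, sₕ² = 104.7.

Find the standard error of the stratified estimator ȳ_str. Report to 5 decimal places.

0.17345

Var(ȳ_str) = Σₕ Wₕ²(1 − fₕ)sₕ²/nₕ with Wₕ = Nₕ/N, N = 37586.
East: Wₕ = 0.16048529; term = 0.16048529²·(1 − 0.20606764)·183.6/1243 = 0.0030203377.
West: Wₕ = 0.13664662; term = 0.13664662²·(1 − 0.21787383)·885/1119 = 0.011550155.
North: Wₕ = 0.31221731; term = 0.31221731²·(1 − 0.23365999)·119.1/2742 = 0.0032447391.
Central: Wₕ = 0.39065077; term = 0.39065077²·(1 − 0.08145474)·104.7/1196 = 0.012271381.
Sum = 0.030086613.
SE = √(0.030086613) = 0.17345.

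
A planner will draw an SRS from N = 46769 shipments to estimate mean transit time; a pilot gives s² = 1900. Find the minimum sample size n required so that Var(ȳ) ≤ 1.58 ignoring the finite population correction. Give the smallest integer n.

1203

Without fpc, n₀ = s²/D = 1900/1.58 = 1202.5316.
Rounding up, n = 1203.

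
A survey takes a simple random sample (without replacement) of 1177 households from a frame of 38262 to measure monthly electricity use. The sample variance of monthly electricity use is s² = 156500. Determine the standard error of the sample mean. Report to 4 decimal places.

Under SRS without replacement, Var(ȳ) = (1 − f)·s²/n with f = n/N = 1177/38262 = 0.03076159.
Var(ȳ) = (1 − 0.03076159)·156500/1177 = 0.96923841·132.96517 = 128.87495.
SE(ȳ) = √(128.87495) = 11.3523.

11.3523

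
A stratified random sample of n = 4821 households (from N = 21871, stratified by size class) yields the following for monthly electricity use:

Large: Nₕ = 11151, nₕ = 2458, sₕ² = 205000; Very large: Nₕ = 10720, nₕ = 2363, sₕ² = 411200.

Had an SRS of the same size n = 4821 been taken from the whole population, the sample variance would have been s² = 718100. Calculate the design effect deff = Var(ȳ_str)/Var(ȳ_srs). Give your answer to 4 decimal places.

0.4262

Var(ȳ_str) = Σ Wₕ²(1−fₕ)sₕ²/nₕ with Wₕ = Nₕ/21871:
  Large: (11151/21871)²·(1−2458/11151)·205000/2458 = 16.901226
  Very large: (10720/21871)²·(1−2363/10720)·411200/2363 = 32.59097
  → Var(ȳ_str) = 49.492196.
Var(ȳ_srs) = (1 − 4821/21871)·718100/4821 = 116.11907.
deff = 49.492196 / 116.11907 = 0.4262.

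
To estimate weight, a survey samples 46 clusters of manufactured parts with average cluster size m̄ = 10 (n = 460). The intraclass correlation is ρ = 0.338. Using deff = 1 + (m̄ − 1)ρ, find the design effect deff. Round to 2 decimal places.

4.04

deff = 1 + (10 − 1)·0.338 = 1 + 3.042 = 4.042.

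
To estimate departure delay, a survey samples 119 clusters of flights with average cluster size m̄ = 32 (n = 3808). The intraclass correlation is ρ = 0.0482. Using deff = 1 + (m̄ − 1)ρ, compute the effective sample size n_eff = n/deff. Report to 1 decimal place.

deff = 1 + (32 − 1)·0.0482 = 1 + 1.4942 = 2.4942.
n_eff = 3808 / 2.4942 = 1526.7.

1526.7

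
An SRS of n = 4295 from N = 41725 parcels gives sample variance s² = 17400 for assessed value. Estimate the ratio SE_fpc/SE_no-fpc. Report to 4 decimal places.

0.9471

f = n/N = 4295/41725 = 0.10293589.
SE_no-fpc = √(s²/n) = 2.0127649; SE_fpc = √((1−f)s²/n) = 1.9063594.
Ratio = √(1−f) = 0.94713468.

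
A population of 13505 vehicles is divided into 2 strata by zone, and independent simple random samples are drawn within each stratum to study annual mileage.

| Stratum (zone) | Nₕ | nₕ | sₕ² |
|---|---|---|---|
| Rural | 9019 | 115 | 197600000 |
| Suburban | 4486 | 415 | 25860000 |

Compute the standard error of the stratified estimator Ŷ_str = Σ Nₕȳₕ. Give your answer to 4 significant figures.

1.180 × 10^7

Var(Ŷ_str) = Σₕ Nₕ²(1 − fₕ)sₕ²/nₕ.
Rural: 9019²·(1 − 115/9019)·197600000/115 = 1.3798524 × 10^14.
Suburban: 4486²·(1 − 415/4486)·25860000/415 = 1.1379962 × 10^12.
Sum = 1.3912324 × 10^14.
SE = √(1.3912324 × 10^14) = 1.180 × 10^7.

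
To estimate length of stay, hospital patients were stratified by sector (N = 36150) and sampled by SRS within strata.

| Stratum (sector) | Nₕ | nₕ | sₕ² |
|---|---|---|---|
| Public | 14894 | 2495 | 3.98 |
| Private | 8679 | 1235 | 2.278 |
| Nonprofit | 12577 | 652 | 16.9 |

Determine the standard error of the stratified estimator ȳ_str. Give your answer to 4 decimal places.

0.0574

Var(ȳ_str) = Σₕ Wₕ²(1 − fₕ)sₕ²/nₕ with Wₕ = Nₕ/N, N = 36150.
Public: Wₕ = 0.41200553; term = 0.41200553²·(1 − 0.16751712)·3.98/2495 = 2.2542077 × 10^-4.
Private: Wₕ = 0.24008299; term = 0.24008299²·(1 − 0.14229750)·2.278/1235 = 9.1189789 × 10^-5.
Nonprofit: Wₕ = 0.34791148; term = 0.34791148²·(1 − 0.05184066)·16.9/652 = 0.0029748012.
Sum = 0.0032914118.
SE = √(0.0032914118) = 0.0574.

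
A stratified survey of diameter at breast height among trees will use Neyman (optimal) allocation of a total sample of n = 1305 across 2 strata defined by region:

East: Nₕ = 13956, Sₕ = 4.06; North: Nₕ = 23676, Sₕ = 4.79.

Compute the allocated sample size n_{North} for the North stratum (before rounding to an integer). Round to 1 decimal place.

870.2

Neyman allocation: nₕ = n·NₕSₕ / Σⱼ NⱼSⱼ.
Σ NⱼSⱼ = 13956·4.06 + 23676·4.79 = 170069.4.
n_{North} = 1305·23676·4.79 / 170069.4 = 870.2.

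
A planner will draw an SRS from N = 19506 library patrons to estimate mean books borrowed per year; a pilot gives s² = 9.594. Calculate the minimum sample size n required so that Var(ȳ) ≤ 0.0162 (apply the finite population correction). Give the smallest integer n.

Without fpc, n₀ = s²/D = 9.594/0.0162 = 592.2222.
With fpc, (1 − n/N)·s²/n ≤ D requires n ≥ n₀/(1 + n₀/N) = 592.2222/(1 + 592.2222/19506) = 574.7715.
Rounding up, n = 575.

575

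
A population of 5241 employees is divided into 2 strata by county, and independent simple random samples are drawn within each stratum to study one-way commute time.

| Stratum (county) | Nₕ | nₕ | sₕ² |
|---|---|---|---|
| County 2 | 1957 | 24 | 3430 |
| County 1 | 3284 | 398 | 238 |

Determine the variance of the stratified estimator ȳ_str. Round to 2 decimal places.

19.89

Var(ȳ_str) = Σₕ Wₕ²(1 − fₕ)sₕ²/nₕ with Wₕ = Nₕ/N, N = 5241.
County 2: Wₕ = 0.37340202; term = 0.37340202²·(1 − 0.01226367)·3430/24 = 19.682363.
County 1: Wₕ = 0.62659798; term = 0.62659798²·(1 − 0.12119367)·238/398 = 0.20633126.
Sum = 19.888694.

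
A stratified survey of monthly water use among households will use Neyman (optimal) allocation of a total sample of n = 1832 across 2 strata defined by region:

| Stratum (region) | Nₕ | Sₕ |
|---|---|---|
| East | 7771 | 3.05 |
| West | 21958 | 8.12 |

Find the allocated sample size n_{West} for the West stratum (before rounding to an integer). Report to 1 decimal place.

Neyman allocation: nₕ = n·NₕSₕ / Σⱼ NⱼSⱼ.
Σ NⱼSⱼ = 7771·3.05 + 21958·8.12 = 202000.51.
n_{West} = 1832·21958·8.12 / 202000.51 = 1617.0.

1617.0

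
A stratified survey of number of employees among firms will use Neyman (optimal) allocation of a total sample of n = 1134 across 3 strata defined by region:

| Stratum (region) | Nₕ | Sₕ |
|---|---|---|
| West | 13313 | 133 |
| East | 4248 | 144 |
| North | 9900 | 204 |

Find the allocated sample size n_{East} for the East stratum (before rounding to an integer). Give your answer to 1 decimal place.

Neyman allocation: nₕ = n·NₕSₕ / Σⱼ NⱼSⱼ.
Σ NⱼSⱼ = 13313·133 + 4248·144 + 9900·204 = 4.401941 × 10^6.
n_{East} = 1134·4248·144 / (4.401941 × 10^6) = 157.6.

157.6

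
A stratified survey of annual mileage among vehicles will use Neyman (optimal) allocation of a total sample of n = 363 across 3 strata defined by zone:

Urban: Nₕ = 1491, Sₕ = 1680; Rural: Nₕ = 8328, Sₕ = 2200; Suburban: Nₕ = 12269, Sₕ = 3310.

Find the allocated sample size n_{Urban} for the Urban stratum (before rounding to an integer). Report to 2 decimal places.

Neyman allocation: nₕ = n·NₕSₕ / Σⱼ NⱼSⱼ.
Σ NⱼSⱼ = 1491·1680 + 8328·2200 + 12269·3310 = 6.143687 × 10^7.
n_{Urban} = 363·1491·1680 / (6.143687 × 10^7) = 14.80.

14.80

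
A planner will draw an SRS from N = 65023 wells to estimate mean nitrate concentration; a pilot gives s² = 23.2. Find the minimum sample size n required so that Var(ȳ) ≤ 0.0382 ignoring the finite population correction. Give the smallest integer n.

608

Without fpc, n₀ = s²/D = 23.2/0.0382 = 607.3298.
Rounding up, n = 608.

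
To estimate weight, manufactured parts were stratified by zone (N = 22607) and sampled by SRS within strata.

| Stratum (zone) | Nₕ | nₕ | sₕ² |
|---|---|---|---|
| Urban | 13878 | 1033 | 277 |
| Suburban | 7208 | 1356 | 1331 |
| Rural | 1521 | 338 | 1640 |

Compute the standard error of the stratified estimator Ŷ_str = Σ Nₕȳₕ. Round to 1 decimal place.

9896.2

Var(Ŷ_str) = Σₕ Nₕ²(1 − fₕ)sₕ²/nₕ.
Urban: 13878²·(1 − 1033/13878)·277/1033 = 4.7801381 × 10^7.
Suburban: 7208²·(1 − 1356/7208)·1331/1356 = 4.1403539 × 10^7.
Rural: 1521²·(1 − 338/1521)·1640/338 = 8.73054 × 10^6.
Sum = 9.793546 × 10^7.
SE = √(9.793546 × 10^7) = 9896.2.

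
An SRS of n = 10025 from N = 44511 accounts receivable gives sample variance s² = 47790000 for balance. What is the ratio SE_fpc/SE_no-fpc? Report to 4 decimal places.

f = n/N = 10025/44511 = 0.22522523.
SE_no-fpc = √(s²/n) = 69.044061; SE_fpc = √((1−f)s²/n) = 60.773474.
Ratio = √(1−f) = 0.88021291.

0.8802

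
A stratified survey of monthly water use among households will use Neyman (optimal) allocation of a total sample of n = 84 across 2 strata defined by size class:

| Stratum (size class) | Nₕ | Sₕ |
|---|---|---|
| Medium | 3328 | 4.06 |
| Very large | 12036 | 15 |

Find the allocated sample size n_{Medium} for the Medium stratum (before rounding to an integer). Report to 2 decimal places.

Neyman allocation: nₕ = n·NₕSₕ / Σⱼ NⱼSⱼ.
Σ NⱼSⱼ = 3328·4.06 + 12036·15 = 194051.68.
n_{Medium} = 84·3328·4.06 / 194051.68 = 5.85.

5.85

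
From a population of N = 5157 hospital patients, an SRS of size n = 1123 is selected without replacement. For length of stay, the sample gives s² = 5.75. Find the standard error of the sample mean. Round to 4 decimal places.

0.0633

Under SRS without replacement, Var(ȳ) = (1 − f)·s²/n with f = n/N = 1123/5157 = 0.21776226.
Var(ȳ) = (1 − 0.21776226)·5.75/1123 = 0.78223774·0.0051202137 = 0.0040052244.
SE(ȳ) = √(0.0040052244) = 0.0633.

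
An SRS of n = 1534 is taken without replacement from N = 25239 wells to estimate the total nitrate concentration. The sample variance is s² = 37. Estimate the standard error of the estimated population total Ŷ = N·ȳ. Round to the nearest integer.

3799

Var(Ŷ) = N²·Var(ȳ) = N²·(1 − n/N)·s²/n.
f = 1534/25239 = 0.06077895; Var(ȳ) = 0.93922105·37/1534 = 0.022653963.
Var(Ŷ) = 25239² · 0.022653963 = 1.4430736 × 10^7.
SE(Ŷ) = √(1.4430736 × 10^7) = 3799.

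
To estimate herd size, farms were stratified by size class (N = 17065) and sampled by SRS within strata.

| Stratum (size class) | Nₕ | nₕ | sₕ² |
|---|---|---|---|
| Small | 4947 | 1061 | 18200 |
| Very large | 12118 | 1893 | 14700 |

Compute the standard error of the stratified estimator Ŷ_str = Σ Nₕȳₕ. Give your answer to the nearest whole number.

35944

Var(Ŷ_str) = Σₕ Nₕ²(1 − fₕ)sₕ²/nₕ.
Small: 4947²·(1 − 1061/4947)·18200/1061 = 3.2976208 × 10^8.
Very large: 12118²·(1 − 1893/12118)·14700/1893 = 9.6219032 × 10^8.
Sum = 1.2919524 × 10^9.
SE = √(1.2919524 × 10^9) = 35944.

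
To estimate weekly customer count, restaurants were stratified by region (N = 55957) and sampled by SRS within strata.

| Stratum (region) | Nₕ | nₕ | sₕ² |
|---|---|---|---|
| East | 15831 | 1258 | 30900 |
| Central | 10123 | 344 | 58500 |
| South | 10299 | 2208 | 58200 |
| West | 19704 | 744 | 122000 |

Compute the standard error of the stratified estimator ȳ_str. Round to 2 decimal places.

Var(ȳ_str) = Σₕ Wₕ²(1 − fₕ)sₕ²/nₕ with Wₕ = Nₕ/N, N = 55957.
East: Wₕ = 0.28291367; term = 0.28291367²·(1 − 0.07946434)·30900/1258 = 1.8097822.
Central: Wₕ = 0.18090677; term = 0.18090677²·(1 − 0.03398202)·58500/344 = 5.3764085.
South: Wₕ = 0.18405204; term = 0.18405204²·(1 − 0.21438975)·58200/2208 = 0.70147521.
West: Wₕ = 0.35212753; term = 0.35212753²·(1 − 0.03775883)·122000/744 = 19.564591.
Sum = 27.452257.
SE = √(27.452257) = 5.24.

5.24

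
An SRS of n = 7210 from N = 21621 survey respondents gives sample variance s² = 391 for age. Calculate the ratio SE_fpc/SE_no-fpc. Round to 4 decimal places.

f = n/N = 7210/21621 = 0.33347209.
SE_no-fpc = √(s²/n) = 0.23287386; SE_fpc = √((1−f)s²/n) = 0.19012092.
Ratio = √(1−f) = 0.81641161.

0.8164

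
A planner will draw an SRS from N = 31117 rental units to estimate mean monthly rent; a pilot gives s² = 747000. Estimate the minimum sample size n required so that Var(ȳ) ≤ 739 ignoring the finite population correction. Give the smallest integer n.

Without fpc, n₀ = s²/D = 747000/739 = 1010.8254.
Rounding up, n = 1011.

1011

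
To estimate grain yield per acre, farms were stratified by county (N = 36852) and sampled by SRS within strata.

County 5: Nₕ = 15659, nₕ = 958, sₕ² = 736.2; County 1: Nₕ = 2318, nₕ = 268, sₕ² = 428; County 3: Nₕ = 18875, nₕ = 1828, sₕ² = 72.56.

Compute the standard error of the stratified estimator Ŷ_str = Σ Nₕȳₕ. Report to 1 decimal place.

Var(Ŷ_str) = Σₕ Nₕ²(1 − fₕ)sₕ²/nₕ.
County 5: 15659²·(1 − 958/15659)·736.2/958 = 1.7690545 × 10^8.
County 1: 2318²·(1 − 268/2318)·428/268 = 7.5888552 × 10^6.
County 3: 18875²·(1 − 1828/18875)·72.56/1828 = 1.2771915 × 10^7.
Sum = 1.9726622 × 10^8.
SE = √(1.9726622 × 10^8) = 14045.1.

14045.1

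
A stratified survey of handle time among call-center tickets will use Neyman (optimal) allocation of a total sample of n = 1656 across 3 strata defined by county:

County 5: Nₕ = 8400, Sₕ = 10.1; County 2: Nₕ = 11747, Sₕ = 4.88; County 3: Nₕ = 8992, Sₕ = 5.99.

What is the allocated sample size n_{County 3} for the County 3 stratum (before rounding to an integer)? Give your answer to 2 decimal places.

455.02

Neyman allocation: nₕ = n·NₕSₕ / Σⱼ NⱼSⱼ.
Σ NⱼSⱼ = 8400·10.1 + 11747·4.88 + 8992·5.99 = 196027.44.
n_{County 3} = 1656·8992·5.99 / 196027.44 = 455.02.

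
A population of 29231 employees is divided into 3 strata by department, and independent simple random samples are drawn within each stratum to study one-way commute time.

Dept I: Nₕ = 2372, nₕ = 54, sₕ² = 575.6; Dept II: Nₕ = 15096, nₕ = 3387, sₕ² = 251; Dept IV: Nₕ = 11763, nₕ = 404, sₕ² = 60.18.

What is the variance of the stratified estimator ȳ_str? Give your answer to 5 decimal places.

Var(ȳ_str) = Σₕ Wₕ²(1 − fₕ)sₕ²/nₕ with Wₕ = Nₕ/N, N = 29231.
Dept I: Wₕ = 0.08114673; term = 0.08114673²·(1 − 0.02276560)·575.6/54 = 0.068591104.
Dept II: Wₕ = 0.51643803; term = 0.51643803²·(1 − 0.22436407)·251/3387 = 0.015330378.
Dept IV: Wₕ = 0.40241524; term = 0.40241524²·(1 − 0.03434498)·60.18/404 = 0.023293871.
Sum = 0.10721535.

0.10722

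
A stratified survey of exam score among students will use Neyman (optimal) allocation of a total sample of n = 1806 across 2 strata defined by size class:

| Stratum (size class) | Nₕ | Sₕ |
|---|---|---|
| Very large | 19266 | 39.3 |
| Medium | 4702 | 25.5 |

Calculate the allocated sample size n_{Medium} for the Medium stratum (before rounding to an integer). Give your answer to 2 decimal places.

Neyman allocation: nₕ = n·NₕSₕ / Σⱼ NⱼSⱼ.
Σ NⱼSⱼ = 19266·39.3 + 4702·25.5 = 877054.8.
n_{Medium} = 1806·4702·25.5 / 877054.8 = 246.90.

246.90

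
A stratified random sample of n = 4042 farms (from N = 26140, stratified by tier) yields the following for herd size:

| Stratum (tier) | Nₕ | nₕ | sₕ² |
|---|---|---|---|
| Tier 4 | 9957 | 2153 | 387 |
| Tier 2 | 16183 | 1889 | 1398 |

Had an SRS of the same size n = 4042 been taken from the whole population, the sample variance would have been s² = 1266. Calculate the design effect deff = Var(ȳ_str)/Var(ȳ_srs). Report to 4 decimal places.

Var(ȳ_str) = Σ Wₕ²(1−fₕ)sₕ²/nₕ with Wₕ = Nₕ/26140:
  Tier 4: (9957/26140)²·(1−2153/9957)·387/2153 = 0.020440972
  Tier 2: (16183/26140)²·(1−1889/16183)·1398/1889 = 0.25053988
  → Var(ȳ_str) = 0.27098085.
Var(ȳ_srs) = (1 − 4042/26140)·1266/4042 = 0.26477976.
deff = 0.27098085 / 0.26477976 = 1.0234.

1.0234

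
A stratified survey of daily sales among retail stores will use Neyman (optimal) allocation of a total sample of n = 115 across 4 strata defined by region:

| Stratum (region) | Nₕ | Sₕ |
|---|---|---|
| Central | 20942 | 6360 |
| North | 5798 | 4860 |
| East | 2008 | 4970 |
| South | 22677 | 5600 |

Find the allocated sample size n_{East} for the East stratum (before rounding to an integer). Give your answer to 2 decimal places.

3.85

Neyman allocation: nₕ = n·NₕSₕ / Σⱼ NⱼSⱼ.
Σ NⱼSⱼ = 20942·6360 + 5798·4860 + 2008·4970 + 22677·5600 = 2.9834036 × 10^8.
n_{East} = 115·2008·4970 / (2.9834036 × 10^8) = 3.85.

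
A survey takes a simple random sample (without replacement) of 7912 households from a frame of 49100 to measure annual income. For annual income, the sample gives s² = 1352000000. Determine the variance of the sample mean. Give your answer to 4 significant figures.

143300

Under SRS without replacement, Var(ȳ) = (1 − f)·s²/n with f = n/N = 7912/49100 = 0.16114053.
Var(ȳ) = (1 − 0.16114053)·1352000000/7912 = 0.83885947·170879.68 = 143344.03.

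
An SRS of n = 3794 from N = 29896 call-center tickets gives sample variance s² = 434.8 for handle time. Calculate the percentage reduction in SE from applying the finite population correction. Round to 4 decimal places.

6.5605

f = n/N = 3794/29896 = 0.12690661.
SE_no-fpc = √(s²/n) = 0.33852918; SE_fpc = √((1−f)s²/n) = 0.31631986.
Ratio = √(1−f) = 0.93439467. Reduction = 100·(1 − 0.93439467) = 6.5605%.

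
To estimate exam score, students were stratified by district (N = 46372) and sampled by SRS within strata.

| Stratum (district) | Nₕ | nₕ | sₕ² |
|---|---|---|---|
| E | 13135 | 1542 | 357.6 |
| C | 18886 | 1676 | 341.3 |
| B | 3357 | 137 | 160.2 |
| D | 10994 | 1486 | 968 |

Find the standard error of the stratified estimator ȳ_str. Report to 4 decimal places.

0.2911

Var(ȳ_str) = Σₕ Wₕ²(1 − fₕ)sₕ²/nₕ with Wₕ = Nₕ/N, N = 46372.
E: Wₕ = 0.28325282; term = 0.28325282²·(1 − 0.11739627)·357.6/1542 = 0.016422051.
C: Wₕ = 0.40727163; term = 0.40727163²·(1 − 0.08874298)·341.3/1676 = 0.030780203.
B: Wₕ = 0.07239282; term = 0.07239282²·(1 − 0.04081025)·160.2/137 = 0.0058781072.
D: Wₕ = 0.23708272; term = 0.23708272²·(1 − 0.13516464)·968/1486 = 0.031665751.
Sum = 0.084746112.
SE = √(0.084746112) = 0.2911.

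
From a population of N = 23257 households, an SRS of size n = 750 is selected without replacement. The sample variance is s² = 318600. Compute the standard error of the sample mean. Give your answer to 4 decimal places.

Under SRS without replacement, Var(ȳ) = (1 − f)·s²/n with f = n/N = 750/23257 = 0.03224836.
Var(ȳ) = (1 − 0.03224836)·318600/750 = 0.96775164·424.8 = 411.1009.
SE(ȳ) = √(411.1009) = 20.2756.

20.2756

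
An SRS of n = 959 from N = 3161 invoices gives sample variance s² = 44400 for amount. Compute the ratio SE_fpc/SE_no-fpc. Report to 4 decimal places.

f = n/N = 959/3161 = 0.30338500.
SE_no-fpc = √(s²/n) = 6.8042801; SE_fpc = √((1−f)s²/n) = 5.6790879.
Ratio = √(1−f) = 0.83463465.

0.8346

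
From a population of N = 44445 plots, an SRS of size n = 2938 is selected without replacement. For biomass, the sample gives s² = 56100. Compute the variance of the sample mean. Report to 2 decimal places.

Under SRS without replacement, Var(ȳ) = (1 − f)·s²/n with f = n/N = 2938/44445 = 0.06610417.
Var(ȳ) = (1 − 0.06610417)·56100/2938 = 0.93389583·19.094622 = 17.832388.

17.83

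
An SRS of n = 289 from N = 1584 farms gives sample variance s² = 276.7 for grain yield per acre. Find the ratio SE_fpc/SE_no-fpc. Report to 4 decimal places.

0.9042

f = n/N = 289/1584 = 0.18244949.
SE_no-fpc = √(s²/n) = 0.97848835; SE_fpc = √((1−f)s²/n) = 0.88473448.
Ratio = √(1−f) = 0.90418499.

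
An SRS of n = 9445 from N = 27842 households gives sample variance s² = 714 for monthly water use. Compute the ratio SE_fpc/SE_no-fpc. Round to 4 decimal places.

f = n/N = 9445/27842 = 0.33923569.
SE_no-fpc = √(s²/n) = 0.27494646; SE_fpc = √((1−f)s²/n) = 0.22349685.
Ratio = √(1−f) = 0.81287411.

0.8129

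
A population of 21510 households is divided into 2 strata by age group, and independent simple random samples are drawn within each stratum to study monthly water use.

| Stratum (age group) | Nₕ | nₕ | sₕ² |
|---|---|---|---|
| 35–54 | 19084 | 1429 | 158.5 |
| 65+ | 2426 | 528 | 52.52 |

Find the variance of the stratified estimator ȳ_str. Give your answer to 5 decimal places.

0.08176

Var(ȳ_str) = Σₕ Wₕ²(1 − fₕ)sₕ²/nₕ with Wₕ = Nₕ/N, N = 21510.
35–54: Wₕ = 0.88721525; term = 0.88721525²·(1 − 0.07487948)·158.5/1429 = 0.080770607.
65+: Wₕ = 0.11278475; term = 0.11278475²·(1 − 0.21764221)·52.52/528 = 9.8991289 × 10^-4.
Sum = 0.08176052.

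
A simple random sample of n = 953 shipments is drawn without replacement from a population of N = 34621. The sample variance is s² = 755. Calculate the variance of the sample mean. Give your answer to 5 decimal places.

0.77043

Under SRS without replacement, Var(ȳ) = (1 − f)·s²/n with f = n/N = 953/34621 = 0.02752665.
Var(ȳ) = (1 − 0.02752665)·755/953 = 0.97247335·0.79223505 = 0.77042747.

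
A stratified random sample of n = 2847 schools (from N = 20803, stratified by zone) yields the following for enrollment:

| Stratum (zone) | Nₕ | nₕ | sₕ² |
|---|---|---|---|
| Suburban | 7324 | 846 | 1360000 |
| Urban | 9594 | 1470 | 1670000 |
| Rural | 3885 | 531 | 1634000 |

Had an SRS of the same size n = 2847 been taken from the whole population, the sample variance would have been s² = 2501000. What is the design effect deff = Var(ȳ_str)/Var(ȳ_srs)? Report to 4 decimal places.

0.6245

Var(ȳ_str) = Σ Wₕ²(1−fₕ)sₕ²/nₕ with Wₕ = Nₕ/20803:
  Suburban: (7324/20803)²·(1−846/7324)·1360000/846 = 176.24057
  Urban: (9594/20803)²·(1−1470/9594)·1670000/1470 = 204.60528
  Rural: (3885/20803)²·(1−531/3885)·1634000/531 = 92.65304
  → Var(ȳ_str) = 473.49889.
Var(ȳ_srs) = (1 − 2847/20803)·2501000/2847 = 758.24552.
deff = 473.49889 / 758.24552 = 0.6245.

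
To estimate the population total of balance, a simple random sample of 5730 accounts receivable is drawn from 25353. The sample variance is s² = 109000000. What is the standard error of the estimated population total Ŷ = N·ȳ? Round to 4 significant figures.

Var(Ŷ) = N²·Var(ȳ) = N²·(1 − n/N)·s²/n.
f = 5730/25353 = 0.22600876; Var(ȳ) = 0.77399124·109000000/5730 = 14723.394.
Var(Ŷ) = 25353² · 14723.394 = 9.4638238 × 10^12.
SE(Ŷ) = √(9.4638238 × 10^12) = 3.076 × 10^6.

3.076 × 10^6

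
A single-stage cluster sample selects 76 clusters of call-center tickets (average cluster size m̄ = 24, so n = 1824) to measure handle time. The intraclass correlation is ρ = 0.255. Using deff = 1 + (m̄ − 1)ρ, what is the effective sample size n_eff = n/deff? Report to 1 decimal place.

deff = 1 + (24 − 1)·0.255 = 1 + 5.865 = 6.865.
n_eff = 1824 / 6.865 = 265.7.

265.7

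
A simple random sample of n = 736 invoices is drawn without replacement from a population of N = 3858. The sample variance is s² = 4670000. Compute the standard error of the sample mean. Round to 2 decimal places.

Under SRS without replacement, Var(ȳ) = (1 − f)·s²/n with f = n/N = 736/3858 = 0.19077242.
Var(ȳ) = (1 − 0.19077242)·4670000/736 = 0.80922758·6345.1087 = 5134.6369.
SE(ȳ) = √(5134.6369) = 71.66.

71.66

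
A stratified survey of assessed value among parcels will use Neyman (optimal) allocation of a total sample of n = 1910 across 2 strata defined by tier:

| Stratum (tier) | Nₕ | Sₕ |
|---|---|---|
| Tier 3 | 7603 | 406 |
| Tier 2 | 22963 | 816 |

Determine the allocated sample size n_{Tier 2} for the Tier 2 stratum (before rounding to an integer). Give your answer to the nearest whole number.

1640

Neyman allocation: nₕ = n·NₕSₕ / Σⱼ NⱼSⱼ.
Σ NⱼSⱼ = 7603·406 + 22963·816 = 2.1824626 × 10^7.
n_{Tier 2} = 1910·22963·816 / (2.1824626 × 10^7) = 1640.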